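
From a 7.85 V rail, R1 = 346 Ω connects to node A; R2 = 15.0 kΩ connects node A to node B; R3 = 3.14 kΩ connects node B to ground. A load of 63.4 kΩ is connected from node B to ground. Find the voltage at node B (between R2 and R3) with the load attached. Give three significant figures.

V ≈ 1.28 V

At node B, R3 is in parallel with the load: R3‖R_L = 2992 Ω.
Below node A the resistance is R2 + (R3‖R_L) = 17990 Ω, so V_A = 7.85 × 17990/18340 = 7.702 V.
Then V_B = V_A × (R3‖R_L)/(R2 + R3‖R_L) = 7.702 × 2992/17990 = 1.28 V.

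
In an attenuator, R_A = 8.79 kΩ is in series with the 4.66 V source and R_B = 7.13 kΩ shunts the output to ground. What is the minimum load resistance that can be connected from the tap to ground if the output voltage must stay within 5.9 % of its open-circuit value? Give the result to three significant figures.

R_L(min) ≈ 62.8 kΩ

Output resistance R_th = R_A‖R_B = (8.79 × 7.13)/15.92 = 3.937 kΩ.
The fractional drop is R_th/(R_th + R_L); requiring this ≤ 0.0590 gives R_L ≥ R_th(1/0.0590 − 1) = 3.937 × 15.95 = 62.8 kΩ.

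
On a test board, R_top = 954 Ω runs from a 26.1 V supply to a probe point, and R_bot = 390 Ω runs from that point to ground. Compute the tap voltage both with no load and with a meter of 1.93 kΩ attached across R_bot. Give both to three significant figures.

Open-circuit: V = 26.1 × 390/(954 + 390) = 7.57 V.
With the load, R_bot becomes R_bot‖R_L = 324.4 Ω, so V = 26.1 × 324.4/1278 = 6.62 V.

Unloaded: 7.57 V; loaded: 6.62 V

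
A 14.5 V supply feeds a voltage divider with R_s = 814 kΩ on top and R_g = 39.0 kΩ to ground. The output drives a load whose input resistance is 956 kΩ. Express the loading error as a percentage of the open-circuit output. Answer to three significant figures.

3.75 %

The divider's output (Thévenin) resistance is R_s‖R_g = 37.22 kΩ.
Fractional drop under load = R_th/(R_th + R_L) = 37.22 / (37.22 + 956) = 0.03747.
So the output falls by 3.75 %.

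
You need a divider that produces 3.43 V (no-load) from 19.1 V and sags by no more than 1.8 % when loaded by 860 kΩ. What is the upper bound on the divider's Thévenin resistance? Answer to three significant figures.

Loading drop = R_th/(R_th + R_L) ≤ 0.0180, so R_th ≤ R_L · ε/(1−ε) = 860 kΩ × 0.0180/0.9820 = 15.8 kΩ.
(Any R1, R2 with R2/(R1+R2) = 0.180 and R1‖R2 ≤ 15.8 kΩ will meet the spec.)

R_th ≤ 15.8 kΩ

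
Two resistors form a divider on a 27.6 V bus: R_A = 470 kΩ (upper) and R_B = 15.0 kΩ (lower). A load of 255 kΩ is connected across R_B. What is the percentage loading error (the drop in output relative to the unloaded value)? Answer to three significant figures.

5.39 %

The divider's output (Thévenin) resistance is R_A‖R_B = 14.54 kΩ.
Fractional drop under load = R_th/(R_th + R_L) = 14.54 / (14.54 + 255) = 0.05393.
So the output falls by 5.39 %.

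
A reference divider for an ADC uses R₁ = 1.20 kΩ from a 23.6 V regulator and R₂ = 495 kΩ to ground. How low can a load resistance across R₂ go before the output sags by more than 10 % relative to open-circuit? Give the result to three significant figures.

R_L(min) ≈ 10.8 kΩ

Output resistance R_th = R₁‖R₂ = (1.20 × 495)/496.2 = 1.197 kΩ.
The fractional drop is R_th/(R_th + R_L); requiring this ≤ 0.100 gives R_L ≥ R_th(1/0.100 − 1) = 1.197 × 9.000 = 10.8 kΩ.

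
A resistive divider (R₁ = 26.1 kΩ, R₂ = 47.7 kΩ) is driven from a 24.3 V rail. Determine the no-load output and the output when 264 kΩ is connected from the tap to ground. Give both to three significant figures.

Unloaded: 15.7 V; loaded: 14.8 V

Open-circuit: V = 24.3 × 47.7/(26.1 + 47.7) = 15.7 V.
With the load, R₂ becomes R₂‖R_L = 40.40 kΩ, so V = 24.3 × 40.40/66.50 = 14.8 V.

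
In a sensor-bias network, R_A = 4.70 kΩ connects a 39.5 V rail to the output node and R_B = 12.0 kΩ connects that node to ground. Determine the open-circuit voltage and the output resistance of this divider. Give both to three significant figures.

V_th is the open-circuit tap voltage: 39.5 × 12.0/(4.70 + 12.0) = 28.4 V.
With the supply zeroed, R_A and R_B appear in parallel from the tap: R_th = R_A‖R_B = (4.70 × 12.0)/16.70 = 3.38 kΩ.

V_th = 28.4 V, R_th = 3.38 kΩ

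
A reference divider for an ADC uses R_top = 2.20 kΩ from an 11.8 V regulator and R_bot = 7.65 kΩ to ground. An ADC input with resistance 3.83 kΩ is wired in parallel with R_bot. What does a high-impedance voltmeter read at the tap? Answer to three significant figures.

V_out ≈ 6.34 V

The load sits in parallel with R_bot: R_bot‖R_L = (7.65 × 3.83) / (7.65 + 3.83) = 2.552 kΩ.
V_out = 11.8 × 2.552 / (2.20 + 2.552) = 11.8 × 2.552/4.752 = 6.34 V.
(Unloaded it would have been 9.16 V.)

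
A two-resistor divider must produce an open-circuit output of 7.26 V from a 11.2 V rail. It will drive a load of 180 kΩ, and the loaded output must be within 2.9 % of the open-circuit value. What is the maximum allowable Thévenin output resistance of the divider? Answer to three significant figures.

R_th ≤ 5.38 kΩ

Loading drop = R_th/(R_th + R_L) ≤ 0.0290, so R_th ≤ R_L · ε/(1−ε) = 180 kΩ × 0.0290/0.9710 = 5.38 kΩ.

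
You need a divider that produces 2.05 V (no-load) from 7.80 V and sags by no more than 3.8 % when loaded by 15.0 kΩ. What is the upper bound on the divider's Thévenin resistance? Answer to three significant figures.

Loading drop = R_th/(R_th + R_L) ≤ 0.0380, so R_th ≤ R_L · ε/(1−ε) = 15.0 kΩ × 0.0380/0.9620 = 593 Ω.
(Any R1, R2 with R2/(R1+R2) = 0.263 and R1‖R2 ≤ 593 Ω will meet the spec.)

R_th ≤ 593 Ω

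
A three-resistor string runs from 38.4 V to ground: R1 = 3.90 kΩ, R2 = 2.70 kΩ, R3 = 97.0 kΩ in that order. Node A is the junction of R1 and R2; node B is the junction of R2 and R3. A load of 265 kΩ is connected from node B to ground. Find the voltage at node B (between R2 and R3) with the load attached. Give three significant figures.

V ≈ 35.1 V

At node B, R3 is in parallel with the load: R3‖R_L = 71.01 kΩ.
Below node A the resistance is R2 + (R3‖R_L) = 73.71 kΩ, so V_A = 38.4 × 73.71/77.61 = 36.47 V.
Then V_B = V_A × (R3‖R_L)/(R2 + R3‖R_L) = 36.47 × 71.01/73.71 = 35.1 V.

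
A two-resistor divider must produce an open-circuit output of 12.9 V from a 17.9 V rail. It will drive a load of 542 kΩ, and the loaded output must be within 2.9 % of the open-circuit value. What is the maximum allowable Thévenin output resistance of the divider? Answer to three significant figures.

Loading drop = R_th/(R_th + R_L) ≤ 0.0290, so R_th ≤ R_L · ε/(1−ε) = 542 kΩ × 0.0290/0.9710 = 16.2 kΩ.
(Any R1, R2 with R2/(R1+R2) = 0.721 and R1‖R2 ≤ 16.2 kΩ will meet the spec.)

R_th ≤ 16.2 kΩ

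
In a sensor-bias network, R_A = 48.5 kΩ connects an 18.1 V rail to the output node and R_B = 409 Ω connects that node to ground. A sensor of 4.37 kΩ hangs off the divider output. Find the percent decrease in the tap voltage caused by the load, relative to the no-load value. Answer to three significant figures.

The divider's output (Thévenin) resistance is R_A‖R_B = 405.6 Ω.
Fractional drop under load = R_th/(R_th + R_L) = 405.6 / (405.6 + 4370) = 0.08493.
So the output falls by 8.49 %.

8.49 %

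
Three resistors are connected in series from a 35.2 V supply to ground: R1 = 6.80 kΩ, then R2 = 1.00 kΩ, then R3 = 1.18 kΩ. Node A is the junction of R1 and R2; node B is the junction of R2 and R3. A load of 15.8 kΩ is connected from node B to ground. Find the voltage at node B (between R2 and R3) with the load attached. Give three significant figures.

V ≈ 4.34 V

At node B, R3 is in parallel with the load: R3‖R_L = 1.098 kΩ.
Below node A the resistance is R2 + (R3‖R_L) = 2.098 kΩ, so V_A = 35.2 × 2.098/8.898 = 8.300 V.
Then V_B = V_A × (R3‖R_L)/(R2 + R3‖R_L) = 8.300 × 1.098/2.098 = 4.34 V.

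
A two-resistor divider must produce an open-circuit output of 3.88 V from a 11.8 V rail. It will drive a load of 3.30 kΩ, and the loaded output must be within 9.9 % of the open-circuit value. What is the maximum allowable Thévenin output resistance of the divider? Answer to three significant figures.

R_th ≤ 363 Ω

Loading drop = R_th/(R_th + R_L) ≤ 0.0990, so R_th ≤ R_L · ε/(1−ε) = 3.30 kΩ × 0.0990/0.9010 = 363 Ω.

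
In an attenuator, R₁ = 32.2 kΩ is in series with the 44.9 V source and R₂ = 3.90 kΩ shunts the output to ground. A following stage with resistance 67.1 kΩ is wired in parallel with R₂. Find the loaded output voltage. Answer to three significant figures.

V_out ≈ 4.61 V

The load sits in parallel with R₂: R₂‖R_L = (3.90 × 67.1) / (3.90 + 67.1) = 3.686 kΩ.
V_out = 44.9 × 3.686 / (32.2 + 3.686) = 44.9 × 3.686/35.89 = 4.61 V.
(Unloaded it would have been 4.85 V.)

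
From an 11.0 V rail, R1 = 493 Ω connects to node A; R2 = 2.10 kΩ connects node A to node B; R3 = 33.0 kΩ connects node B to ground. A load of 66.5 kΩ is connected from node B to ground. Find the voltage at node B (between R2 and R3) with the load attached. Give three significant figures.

At node B, R3 is in parallel with the load: R3‖R_L = 22060 Ω.
Below node A the resistance is R2 + (R3‖R_L) = 24160 Ω, so V_A = 11.0 × 24160/24650 = 10.78 V.
Then V_B = V_A × (R3‖R_L)/(R2 + R3‖R_L) = 10.78 × 22060/24160 = 9.84 V.

V ≈ 9.84 V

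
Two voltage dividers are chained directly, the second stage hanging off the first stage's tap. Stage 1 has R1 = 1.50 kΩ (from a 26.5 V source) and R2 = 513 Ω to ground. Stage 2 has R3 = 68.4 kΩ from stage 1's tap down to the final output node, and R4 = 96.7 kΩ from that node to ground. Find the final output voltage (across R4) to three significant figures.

Stage 2 presents R3+R4 = 165100 Ω as a load on stage 1's tap.
Stage 1's lower leg becomes R2‖(R3+R4) = 511.4 Ω, so V_mid = 26.5 × 511.4/2011 = 6.738 V.
Stage 2 is itself unloaded: V_out = V_mid × R4/(R3+R4) = 6.738 × 96700/165100 = 3.95 V.

V_out ≈ 3.95 V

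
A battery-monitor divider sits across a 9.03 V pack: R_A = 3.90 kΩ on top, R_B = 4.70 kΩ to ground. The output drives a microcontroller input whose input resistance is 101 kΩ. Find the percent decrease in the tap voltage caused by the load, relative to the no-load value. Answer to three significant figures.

The divider's output (Thévenin) resistance is R_A‖R_B = 2.131 kΩ.
Fractional drop under load = R_th/(R_th + R_L) = 2.131 / (2.131 + 101) = 0.02067.
So the output falls by 2.07 %.

2.07 %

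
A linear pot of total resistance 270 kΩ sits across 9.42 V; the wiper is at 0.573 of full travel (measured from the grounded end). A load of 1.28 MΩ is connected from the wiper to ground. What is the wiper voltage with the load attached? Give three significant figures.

The wiper splits the pot into (1−α)R = 115.3 kΩ above and αR = 154.7 kΩ below.
Lower section ‖ load = 138.0 kΩ.
V_wiper = 9.42 × 138.0/(115.3 + 138.0) = 5.13 V.

V ≈ 5.13 V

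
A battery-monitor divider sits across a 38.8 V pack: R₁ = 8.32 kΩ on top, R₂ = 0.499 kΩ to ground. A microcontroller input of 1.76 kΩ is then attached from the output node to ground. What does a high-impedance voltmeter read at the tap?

The load sits in parallel with R₂: R₂‖R_L = (499 × 1760) / (499 + 1760) = 388.8 Ω.
V_out = 38.8 × 388.8 / (8320 + 388.8) = 38.8 × 388.8/8709 = 1.73 V.

V_out ≈ 1.73 V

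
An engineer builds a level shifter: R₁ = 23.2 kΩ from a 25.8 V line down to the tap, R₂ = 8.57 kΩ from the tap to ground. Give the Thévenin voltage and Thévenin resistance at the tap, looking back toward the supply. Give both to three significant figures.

V_th = 6.96 V, R_th = 6.26 kΩ

V_th is the open-circuit tap voltage: 25.8 × 8.57/(23.2 + 8.57) = 6.96 V.
With the supply zeroed, R₁ and R₂ appear in parallel from the tap: R_th = R₁‖R₂ = (23.2 × 8.57)/31.77 = 6.26 kΩ.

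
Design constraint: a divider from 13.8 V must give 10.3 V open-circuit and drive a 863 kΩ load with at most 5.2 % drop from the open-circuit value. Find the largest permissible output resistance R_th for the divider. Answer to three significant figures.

R_th ≤ 47.3 kΩ

Loading drop = R_th/(R_th + R_L) ≤ 0.0520, so R_th ≤ R_L · ε/(1−ε) = 863 kΩ × 0.0520/0.9480 = 47.3 kΩ.
(Any R1, R2 with R2/(R1+R2) = 0.746 and R1‖R2 ≤ 47.3 kΩ will meet the spec.)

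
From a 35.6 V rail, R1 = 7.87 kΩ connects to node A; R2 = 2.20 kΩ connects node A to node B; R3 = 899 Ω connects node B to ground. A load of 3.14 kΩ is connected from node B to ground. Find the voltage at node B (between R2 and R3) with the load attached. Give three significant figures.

V ≈ 2.31 V

At node B, R3 is in parallel with the load: R3‖R_L = 698.9 Ω.
Below node A the resistance is R2 + (R3‖R_L) = 2899 Ω, so V_A = 35.6 × 2899/10770 = 9.583 V.
Then V_B = V_A × (R3‖R_L)/(R2 + R3‖R_L) = 9.583 × 698.9/2899 = 2.31 V.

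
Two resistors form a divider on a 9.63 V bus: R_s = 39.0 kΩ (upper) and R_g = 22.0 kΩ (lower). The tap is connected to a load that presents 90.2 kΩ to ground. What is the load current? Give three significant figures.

R_g‖R_L = 17.69 kΩ; V_out = 9.63 × 17.69/56.69 = 3.005 V.
I_L = V_out / R_L = 3.005 / 90.2 kΩ = 0.0333 mA.

I_L ≈ 0.0333 mA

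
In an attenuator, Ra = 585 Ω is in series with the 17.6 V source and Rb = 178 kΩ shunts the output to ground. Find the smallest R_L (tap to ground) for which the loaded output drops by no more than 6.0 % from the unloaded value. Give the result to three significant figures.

Output resistance R_th = Ra‖Rb = (585 × 178000)/178600 = 583.1 Ω.
The fractional drop is R_th/(R_th + R_L); requiring this ≤ 0.0600 gives R_L ≥ R_th(1/0.0600 − 1) = 583.1 × 15.67 = 9.13 kΩ.

R_L(min) ≈ 9.13 kΩ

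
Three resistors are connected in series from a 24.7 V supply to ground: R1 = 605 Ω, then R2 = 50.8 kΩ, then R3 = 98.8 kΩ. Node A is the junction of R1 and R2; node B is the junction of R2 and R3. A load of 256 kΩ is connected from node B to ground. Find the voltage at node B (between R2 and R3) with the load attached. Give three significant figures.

V ≈ 14.4 V

At node B, R3 is in parallel with the load: R3‖R_L = 71290 Ω.
Below node A the resistance is R2 + (R3‖R_L) = 122100 Ω, so V_A = 24.7 × 122100/122700 = 24.58 V.
Then V_B = V_A × (R3‖R_L)/(R2 + R3‖R_L) = 24.58 × 71290/122100 = 14.4 V.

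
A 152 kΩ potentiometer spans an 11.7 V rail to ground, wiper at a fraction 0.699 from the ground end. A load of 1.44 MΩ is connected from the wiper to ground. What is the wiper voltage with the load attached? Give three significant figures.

V ≈ 8.00 V

The wiper splits the pot into (1−α)R = 45.75 kΩ above and αR = 106.2 kΩ below.
Lower section ‖ load = 98.95 kΩ.
V_wiper = 11.7 × 98.95/(45.75 + 98.95) = 8.00 V.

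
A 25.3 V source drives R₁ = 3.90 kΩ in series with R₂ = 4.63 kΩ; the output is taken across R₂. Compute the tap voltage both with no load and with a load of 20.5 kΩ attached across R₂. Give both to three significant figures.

Open-circuit: V = 25.3 × 4.63/(3.90 + 4.63) = 13.7 V.
With the load, R₂ becomes R₂‖R_L = 3.777 kΩ, so V = 25.3 × 3.777/7.677 = 12.4 V.

Unloaded: 13.7 V; loaded: 12.4 V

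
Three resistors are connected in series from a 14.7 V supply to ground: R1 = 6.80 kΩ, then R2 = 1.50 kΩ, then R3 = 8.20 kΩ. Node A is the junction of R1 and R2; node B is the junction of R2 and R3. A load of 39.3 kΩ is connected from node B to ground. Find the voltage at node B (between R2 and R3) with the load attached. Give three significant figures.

V ≈ 6.61 V

At node B, R3 is in parallel with the load: R3‖R_L = 6.784 kΩ.
Below node A the resistance is R2 + (R3‖R_L) = 8.284 kΩ, so V_A = 14.7 × 8.284/15.08 = 8.073 V.
Then V_B = V_A × (R3‖R_L)/(R2 + R3‖R_L) = 8.073 × 6.784/8.284 = 6.61 V.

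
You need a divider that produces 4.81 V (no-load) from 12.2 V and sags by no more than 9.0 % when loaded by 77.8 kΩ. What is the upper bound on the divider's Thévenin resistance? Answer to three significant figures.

Loading drop = R_th/(R_th + R_L) ≤ 0.0900, so R_th ≤ R_L · ε/(1−ε) = 77.8 kΩ × 0.0900/0.9100 = 7.69 kΩ.
(Any R1, R2 with R2/(R1+R2) = 0.394 and R1‖R2 ≤ 7.69 kΩ will meet the spec.)

R_th ≤ 7.69 kΩ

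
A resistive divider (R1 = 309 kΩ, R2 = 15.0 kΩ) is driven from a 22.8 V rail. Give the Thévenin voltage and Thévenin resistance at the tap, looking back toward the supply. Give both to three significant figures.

V_th is the open-circuit tap voltage: 22.8 × 15.0/(309 + 15.0) = 1.06 V.
With the supply zeroed, R1 and R2 appear in parallel from the tap: R_th = R1‖R2 = (309 × 15.0)/324.0 = 14.3 kΩ.

V_th = 1.06 V, R_th = 14.3 kΩ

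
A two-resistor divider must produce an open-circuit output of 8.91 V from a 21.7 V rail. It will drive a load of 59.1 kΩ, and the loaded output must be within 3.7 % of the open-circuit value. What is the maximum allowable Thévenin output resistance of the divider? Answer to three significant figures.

Loading drop = R_th/(R_th + R_L) ≤ 0.0370, so R_th ≤ R_L · ε/(1−ε) = 59.1 kΩ × 0.0370/0.9630 = 2.27 kΩ.
(Any R1, R2 with R2/(R1+R2) = 0.411 and R1‖R2 ≤ 2.27 kΩ will meet the spec.)

R_th ≤ 2.27 kΩ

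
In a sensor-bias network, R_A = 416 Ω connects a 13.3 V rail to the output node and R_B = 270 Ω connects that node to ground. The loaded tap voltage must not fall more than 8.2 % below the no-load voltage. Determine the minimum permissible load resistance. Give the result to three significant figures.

Output resistance R_th = R_A‖R_B = (416 × 270)/686.0 = 163.7 Ω.
The fractional drop is R_th/(R_th + R_L); requiring this ≤ 0.0820 gives R_L ≥ R_th(1/0.0820 − 1) = 163.7 × 11.20 = 1.83 kΩ.

R_L(min) ≈ 1.83 kΩ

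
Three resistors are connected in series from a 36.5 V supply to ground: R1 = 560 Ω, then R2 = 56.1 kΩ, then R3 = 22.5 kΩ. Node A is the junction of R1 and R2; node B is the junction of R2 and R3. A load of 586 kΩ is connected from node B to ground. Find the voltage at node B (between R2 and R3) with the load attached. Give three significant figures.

At node B, R3 is in parallel with the load: R3‖R_L = 21670 Ω.
Below node A the resistance is R2 + (R3‖R_L) = 77770 Ω, so V_A = 36.5 × 77770/78330 = 36.24 V.
Then V_B = V_A × (R3‖R_L)/(R2 + R3‖R_L) = 36.24 × 21670/77770 = 10.1 V.

V ≈ 10.1 V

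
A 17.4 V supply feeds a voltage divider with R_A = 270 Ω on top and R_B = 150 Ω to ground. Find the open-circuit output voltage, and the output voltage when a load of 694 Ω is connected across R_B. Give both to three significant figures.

Unloaded: 6.21 V; loaded: 5.46 V

Open-circuit: V = 17.4 × 150/(270 + 150) = 6.21 V.
With the load, R_B becomes R_B‖R_L = 123.3 Ω, so V = 17.4 × 123.3/393.3 = 5.46 V.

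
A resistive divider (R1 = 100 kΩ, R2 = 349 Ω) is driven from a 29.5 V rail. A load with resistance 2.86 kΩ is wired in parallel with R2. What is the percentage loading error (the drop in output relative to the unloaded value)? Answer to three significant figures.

10.8 %

The divider's output (Thévenin) resistance is R1‖R2 = 347.8 Ω.
Fractional drop under load = R_th/(R_th + R_L) = 347.8 / (347.8 + 2860) = 0.1084.
So the output falls by 10.8 %.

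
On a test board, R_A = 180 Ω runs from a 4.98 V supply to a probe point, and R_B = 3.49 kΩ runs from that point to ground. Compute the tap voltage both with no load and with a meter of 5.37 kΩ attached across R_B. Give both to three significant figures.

Open-circuit: V = 4.98 × 3490/(180 + 3490) = 4.74 V.
With the load, R_B becomes R_B‖R_L = 2115 Ω, so V = 4.98 × 2115/2295 = 4.59 V.

Unloaded: 4.74 V; loaded: 4.59 V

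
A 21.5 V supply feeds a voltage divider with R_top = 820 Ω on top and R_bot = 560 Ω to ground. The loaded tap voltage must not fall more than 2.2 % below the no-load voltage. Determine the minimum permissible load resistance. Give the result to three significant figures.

R_L(min) ≈ 14.8 kΩ

Output resistance R_th = R_top‖R_bot = (820 × 560)/1380 = 332.8 Ω.
The fractional drop is R_th/(R_th + R_L); requiring this ≤ 0.0220 gives R_L ≥ R_th(1/0.0220 − 1) = 332.8 × 44.45 = 14.8 kΩ.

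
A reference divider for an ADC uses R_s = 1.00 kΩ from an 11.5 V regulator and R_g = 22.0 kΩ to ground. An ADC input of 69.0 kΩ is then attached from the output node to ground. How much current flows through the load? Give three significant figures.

I_L ≈ 0.157 mA

R_g‖R_L = 16.68 kΩ; V_out = 11.5 × 16.68/17.68 = 10.85 V.
I_L = V_out / R_L = 10.85 / 69.0 kΩ = 0.157 mA.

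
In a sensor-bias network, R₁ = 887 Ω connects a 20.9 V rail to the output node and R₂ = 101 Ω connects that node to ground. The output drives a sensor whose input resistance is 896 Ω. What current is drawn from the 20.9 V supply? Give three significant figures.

I ≈ 21.4 mA

R₂‖R_L = 90.77 Ω, so the source sees R₁ + R₂‖R_L = 977.8 Ω.
I = 20.9 V / 977.8 Ω = 21.4 mA.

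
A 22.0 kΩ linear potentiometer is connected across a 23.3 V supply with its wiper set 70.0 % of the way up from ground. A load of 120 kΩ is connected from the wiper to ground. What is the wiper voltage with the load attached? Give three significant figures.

The wiper splits the pot into (1−α)R = 6.600 kΩ above and αR = 15.40 kΩ below.
Lower section ‖ load = 13.65 kΩ.
V_wiper = 23.3 × 13.65/(6.600 + 13.65) = 15.7 V.

V ≈ 15.7 V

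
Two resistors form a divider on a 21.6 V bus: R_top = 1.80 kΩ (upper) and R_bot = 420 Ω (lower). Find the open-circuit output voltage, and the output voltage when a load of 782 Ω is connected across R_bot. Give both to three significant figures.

Open-circuit: V = 21.6 × 420/(1800 + 420) = 4.09 V.
With the load, R_bot becomes R_bot‖R_L = 273.2 Ω, so V = 21.6 × 273.2/2073 = 2.85 V.

Unloaded: 4.09 V; loaded: 2.85 V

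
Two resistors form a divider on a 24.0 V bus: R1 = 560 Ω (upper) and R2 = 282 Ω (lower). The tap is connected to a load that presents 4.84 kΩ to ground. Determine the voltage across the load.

V_out ≈ 7.74 V

The load sits in parallel with R2: R2‖R_L = (282 × 4840) / (282 + 4840) = 266.5 Ω.
V_out = 24.0 × 266.5 / (560 + 266.5) = 24.0 × 266.5/826.5 = 7.74 V.
(Unloaded it would have been 8.04 V.)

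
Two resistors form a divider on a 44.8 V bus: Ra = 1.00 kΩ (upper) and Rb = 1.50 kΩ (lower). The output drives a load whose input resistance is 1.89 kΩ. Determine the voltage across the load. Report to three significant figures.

The load sits in parallel with Rb: Rb‖R_L = (1.50 × 1.89) / (1.50 + 1.89) = 0.8363 kΩ.
V_out = 44.8 × 0.8363 / (1.00 + 0.8363) = 44.8 × 0.8363/1.836 = 20.4 V.
(Unloaded it would have been 26.9 V.)

V_out ≈ 20.4 V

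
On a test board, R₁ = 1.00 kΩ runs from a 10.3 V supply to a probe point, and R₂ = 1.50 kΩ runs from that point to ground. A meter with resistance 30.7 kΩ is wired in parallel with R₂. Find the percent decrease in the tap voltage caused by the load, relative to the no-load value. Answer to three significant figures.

1.92 %

The divider's output (Thévenin) resistance is R₁‖R₂ = 0.6000 kΩ.
Fractional drop under load = R_th/(R_th + R_L) = 0.6000 / (0.6000 + 30.7) = 0.01917.
So the output falls by 1.92 %.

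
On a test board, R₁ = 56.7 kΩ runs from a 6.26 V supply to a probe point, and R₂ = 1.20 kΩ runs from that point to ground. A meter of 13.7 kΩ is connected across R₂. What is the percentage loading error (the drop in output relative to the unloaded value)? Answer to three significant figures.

The divider's output (Thévenin) resistance is R₁‖R₂ = 1.175 kΩ.
Fractional drop under load = R_th/(R_th + R_L) = 1.175 / (1.175 + 13.7) = 0.07900.
So the output falls by 7.90 %.

7.90 %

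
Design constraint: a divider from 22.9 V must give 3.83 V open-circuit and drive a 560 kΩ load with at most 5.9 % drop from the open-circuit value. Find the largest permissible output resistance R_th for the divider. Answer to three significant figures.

R_th ≤ 35.1 kΩ

Loading drop = R_th/(R_th + R_L) ≤ 0.0590, so R_th ≤ R_L · ε/(1−ε) = 560 kΩ × 0.0590/0.9410 = 35.1 kΩ.
(Any R1, R2 with R2/(R1+R2) = 0.167 and R1‖R2 ≤ 35.1 kΩ will meet the spec.)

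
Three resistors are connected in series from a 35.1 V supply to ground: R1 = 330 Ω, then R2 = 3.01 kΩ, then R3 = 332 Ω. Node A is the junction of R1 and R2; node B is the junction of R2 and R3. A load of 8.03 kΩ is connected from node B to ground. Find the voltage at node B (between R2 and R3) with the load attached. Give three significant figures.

At node B, R3 is in parallel with the load: R3‖R_L = 318.8 Ω.
Below node A the resistance is R2 + (R3‖R_L) = 3329 Ω, so V_A = 35.1 × 3329/3659 = 31.93 V.
Then V_B = V_A × (R3‖R_L)/(R2 + R3‖R_L) = 31.93 × 318.8/3329 = 3.06 V.

V ≈ 3.06 V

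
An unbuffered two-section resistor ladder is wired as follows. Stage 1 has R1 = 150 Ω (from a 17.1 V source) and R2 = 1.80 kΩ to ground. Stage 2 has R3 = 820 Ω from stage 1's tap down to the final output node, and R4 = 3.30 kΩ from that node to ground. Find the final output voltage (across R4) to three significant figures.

V_out ≈ 12.2 V

Stage 2 presents R3+R4 = 4120 Ω as a load on stage 1's tap.
Stage 1's lower leg becomes R2‖(R3+R4) = 1253 Ω, so V_mid = 17.1 × 1253/1403 = 15.27 V.
Stage 2 is itself unloaded: V_out = V_mid × R4/(R3+R4) = 15.27 × 3300/4120 = 12.2 V.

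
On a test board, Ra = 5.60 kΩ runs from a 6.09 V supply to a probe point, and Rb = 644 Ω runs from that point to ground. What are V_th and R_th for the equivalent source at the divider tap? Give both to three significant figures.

V_th = 0.628 V, R_th = 578 Ω

V_th is the open-circuit tap voltage: 6.09 × 644/(5600 + 644) = 0.628 V.
With the supply zeroed, Ra and Rb appear in parallel from the tap: R_th = Ra‖Rb = (5600 × 644)/6244 = 578 Ω.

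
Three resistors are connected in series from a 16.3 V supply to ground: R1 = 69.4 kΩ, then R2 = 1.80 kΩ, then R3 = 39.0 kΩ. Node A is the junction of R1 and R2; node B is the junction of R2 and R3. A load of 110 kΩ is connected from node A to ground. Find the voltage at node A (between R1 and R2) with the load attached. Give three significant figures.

Below node A the series string R2+R3 = 40.80 kΩ sits in parallel with the 110 kΩ load: 29.76 kΩ.
V_A = 16.3 × 29.76/(69.4 + 29.76) = 4.89 V.

V ≈ 4.89 V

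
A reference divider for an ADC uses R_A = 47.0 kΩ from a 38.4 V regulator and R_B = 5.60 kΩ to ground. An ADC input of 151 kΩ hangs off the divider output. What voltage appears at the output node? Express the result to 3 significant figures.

V_out ≈ 3.96 V

The load sits in parallel with R_B: R_B‖R_L = (5.60 × 151) / (5.60 + 151) = 5.400 kΩ.
V_out = 38.4 × 5.400 / (47.0 + 5.400) = 38.4 × 5.400/52.40 = 3.96 V.
(Unloaded it would have been 4.09 V.)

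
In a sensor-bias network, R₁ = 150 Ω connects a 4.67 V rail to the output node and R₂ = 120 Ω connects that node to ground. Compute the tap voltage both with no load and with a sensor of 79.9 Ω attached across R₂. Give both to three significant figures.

Unloaded: 2.08 V; loaded: 1.13 V

Open-circuit: V = 4.67 × 120/(150 + 120) = 2.08 V.
With the load, R₂ becomes R₂‖R_L = 47.96 Ω, so V = 4.67 × 47.96/198.0 = 1.13 V.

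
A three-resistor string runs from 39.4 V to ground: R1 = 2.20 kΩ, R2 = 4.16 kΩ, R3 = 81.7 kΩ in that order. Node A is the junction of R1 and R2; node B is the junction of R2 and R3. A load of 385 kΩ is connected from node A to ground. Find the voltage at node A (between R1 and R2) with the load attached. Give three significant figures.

V ≈ 38.2 V

Below node A the series string R2+R3 = 85.86 kΩ sits in parallel with the 385 kΩ load: 70.20 kΩ.
V_A = 39.4 × 70.20/(2.20 + 70.20) = 38.2 V.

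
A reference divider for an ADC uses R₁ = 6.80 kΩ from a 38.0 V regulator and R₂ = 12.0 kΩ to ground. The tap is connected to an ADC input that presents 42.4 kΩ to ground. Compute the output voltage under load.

V_out ≈ 22.0 V

The load sits in parallel with R₂: R₂‖R_L = (12.0 × 42.4) / (12.0 + 42.4) = 9.353 kΩ.
V_out = 38.0 × 9.353 / (6.80 + 9.353) = 38.0 × 9.353/16.15 = 22.0 V.
(Unloaded it would have been 24.3 V.)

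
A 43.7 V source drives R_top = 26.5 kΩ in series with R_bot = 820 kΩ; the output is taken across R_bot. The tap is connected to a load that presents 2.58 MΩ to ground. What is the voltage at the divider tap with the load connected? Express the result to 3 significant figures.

The load sits in parallel with R_bot: R_bot‖R_L = (820 × 2580) / (820 + 2580) = 622.2 kΩ.
V_out = 43.7 × 622.2 / (26.5 + 622.2) = 43.7 × 622.2/648.7 = 41.9 V.
(Unloaded it would have been 42.3 V.)

V_out ≈ 41.9 V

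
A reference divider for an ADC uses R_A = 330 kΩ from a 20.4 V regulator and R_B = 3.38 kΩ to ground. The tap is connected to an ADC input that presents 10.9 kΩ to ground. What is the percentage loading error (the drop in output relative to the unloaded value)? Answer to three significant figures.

23.5 %

Unloaded V = 20.4 × 3.38/333.4 = 0.2068 V.
Loaded: R_B‖R_L = 2.580 kΩ, giving V = 20.4 × 2.580/332.6 = 0.1583 V.
Drop = (0.2068 − 0.1583) / 0.2068 = 23.5 %.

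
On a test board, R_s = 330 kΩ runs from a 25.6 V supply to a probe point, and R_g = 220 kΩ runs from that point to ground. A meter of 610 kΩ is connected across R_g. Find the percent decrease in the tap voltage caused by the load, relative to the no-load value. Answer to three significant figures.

Unloaded V = 25.6 × 220/550.0 = 10.24 V.
Loaded: R_g‖R_L = 161.7 kΩ, giving V = 25.6 × 161.7/491.7 = 8.418 V.
Drop = (10.24 − 8.418) / 10.24 = 17.8 %.

17.8 %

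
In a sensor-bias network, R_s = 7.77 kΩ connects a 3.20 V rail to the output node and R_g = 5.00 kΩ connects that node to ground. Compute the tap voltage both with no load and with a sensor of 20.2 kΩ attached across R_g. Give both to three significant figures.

Open-circuit: V = 3.20 × 5.00/(7.77 + 5.00) = 1.25 V.
With the load, R_g becomes R_g‖R_L = 4.008 kΩ, so V = 3.20 × 4.008/11.78 = 1.09 V.

Unloaded: 1.25 V; loaded: 1.09 V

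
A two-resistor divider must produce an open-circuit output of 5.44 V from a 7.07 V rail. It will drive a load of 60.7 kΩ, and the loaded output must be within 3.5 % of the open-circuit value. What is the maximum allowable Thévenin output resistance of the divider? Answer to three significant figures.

Loading drop = R_th/(R_th + R_L) ≤ 0.0350, so R_th ≤ R_L · ε/(1−ε) = 60.7 kΩ × 0.0350/0.9650 = 2.20 kΩ.
(Any R1, R2 with R2/(R1+R2) = 0.769 and R1‖R2 ≤ 2.20 kΩ will meet the spec.)

R_th ≤ 2.20 kΩ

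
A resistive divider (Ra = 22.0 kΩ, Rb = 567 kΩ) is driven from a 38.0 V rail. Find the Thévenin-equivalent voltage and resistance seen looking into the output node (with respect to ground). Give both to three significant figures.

V_th = 36.6 V, R_th = 21.2 kΩ

V_th is the open-circuit tap voltage: 38.0 × 567/(22.0 + 567) = 36.6 V.
With the supply zeroed, Ra and Rb appear in parallel from the tap: R_th = Ra‖Rb = (22.0 × 567)/589.0 = 21.2 kΩ.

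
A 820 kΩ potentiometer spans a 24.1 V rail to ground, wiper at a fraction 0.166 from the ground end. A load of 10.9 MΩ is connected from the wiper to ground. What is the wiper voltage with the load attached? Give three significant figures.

V ≈ 3.96 V

The wiper splits the pot into (1−α)R = 683.9 kΩ above and αR = 136.1 kΩ below.
Lower section ‖ load = 134.4 kΩ.
V_wiper = 24.1 × 134.4/(683.9 + 134.4) = 3.96 V.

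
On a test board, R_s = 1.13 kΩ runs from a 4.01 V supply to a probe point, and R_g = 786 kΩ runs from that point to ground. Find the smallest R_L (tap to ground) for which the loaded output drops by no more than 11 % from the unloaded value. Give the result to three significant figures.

Output resistance R_th = R_s‖R_g = (1.13 × 786)/787.1 = 1.128 kΩ.
The fractional drop is R_th/(R_th + R_L); requiring this ≤ 0.110 gives R_L ≥ R_th(1/0.110 − 1) = 1.128 × 8.091 = 9.13 kΩ.

R_L(min) ≈ 9.13 kΩ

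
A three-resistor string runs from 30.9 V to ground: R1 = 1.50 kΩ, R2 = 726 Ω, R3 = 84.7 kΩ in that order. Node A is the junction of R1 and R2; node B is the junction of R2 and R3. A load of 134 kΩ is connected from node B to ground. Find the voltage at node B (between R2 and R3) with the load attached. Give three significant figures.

V ≈ 29.6 V

At node B, R3 is in parallel with the load: R3‖R_L = 51900 Ω.
Below node A the resistance is R2 + (R3‖R_L) = 52620 Ω, so V_A = 30.9 × 52620/54120 = 30.04 V.
Then V_B = V_A × (R3‖R_L)/(R2 + R3‖R_L) = 30.04 × 51900/52620 = 29.6 V.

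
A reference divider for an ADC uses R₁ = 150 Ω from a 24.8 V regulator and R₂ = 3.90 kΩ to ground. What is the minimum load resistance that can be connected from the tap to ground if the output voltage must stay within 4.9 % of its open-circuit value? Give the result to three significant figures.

R_L(min) ≈ 2.80 kΩ

Output resistance R_th = R₁‖R₂ = (150 × 3900)/4050 = 144.4 Ω.
The fractional drop is R_th/(R_th + R_L); requiring this ≤ 0.0490 gives R_L ≥ R_th(1/0.0490 − 1) = 144.4 × 19.41 = 2.80 kΩ.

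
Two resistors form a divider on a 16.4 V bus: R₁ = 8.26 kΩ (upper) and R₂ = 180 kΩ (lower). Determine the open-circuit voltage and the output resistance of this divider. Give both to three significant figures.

V_th is the open-circuit tap voltage: 16.4 × 180/(8.26 + 180) = 15.7 V.
With the supply zeroed, R₁ and R₂ appear in parallel from the tap: R_th = R₁‖R₂ = (8.26 × 180)/188.3 = 7.90 kΩ.

V_th = 15.7 V, R_th = 7.90 kΩ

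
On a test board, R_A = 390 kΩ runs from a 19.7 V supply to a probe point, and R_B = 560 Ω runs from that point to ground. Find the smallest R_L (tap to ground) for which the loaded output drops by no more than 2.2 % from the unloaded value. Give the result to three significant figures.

R_L(min) ≈ 24.9 kΩ

Output resistance R_th = R_A‖R_B = (390000 × 560)/390600 = 559.2 Ω.
The fractional drop is R_th/(R_th + R_L); requiring this ≤ 0.0220 gives R_L ≥ R_th(1/0.0220 − 1) = 559.2 × 44.45 = 24.9 kΩ.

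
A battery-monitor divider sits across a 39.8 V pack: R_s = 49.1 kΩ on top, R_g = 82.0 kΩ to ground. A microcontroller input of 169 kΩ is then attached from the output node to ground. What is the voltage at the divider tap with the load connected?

V_out ≈ 21.1 V

The load sits in parallel with R_g: R_g‖R_L = (82.0 × 169) / (82.0 + 169) = 55.21 kΩ.
V_out = 39.8 × 55.21 / (49.1 + 55.21) = 39.8 × 55.21/104.3 = 21.1 V.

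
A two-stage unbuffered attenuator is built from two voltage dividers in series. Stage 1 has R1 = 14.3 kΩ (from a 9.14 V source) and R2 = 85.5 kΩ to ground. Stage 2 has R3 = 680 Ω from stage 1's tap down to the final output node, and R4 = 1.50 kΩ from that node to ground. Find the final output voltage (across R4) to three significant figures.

Stage 2 presents R3+R4 = 2180 Ω as a load on stage 1's tap.
Stage 1's lower leg becomes R2‖(R3+R4) = 2126 Ω, so V_mid = 9.14 × 2126/16430 = 1.183 V.
Stage 2 is itself unloaded: V_out = V_mid × R4/(R3+R4) = 1.183 × 1500/2180 = 0.814 V.

V_out ≈ 0.814 V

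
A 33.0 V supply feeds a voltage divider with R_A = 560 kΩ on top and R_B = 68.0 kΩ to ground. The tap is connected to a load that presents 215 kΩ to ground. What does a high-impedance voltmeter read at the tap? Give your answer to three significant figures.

The load sits in parallel with R_B: R_B‖R_L = (68.0 × 215) / (68.0 + 215) = 51.66 kΩ.
V_out = 33.0 × 51.66 / (560 + 51.66) = 33.0 × 51.66/611.7 = 2.79 V.
(Unloaded it would have been 3.57 V.)

V_out ≈ 2.79 V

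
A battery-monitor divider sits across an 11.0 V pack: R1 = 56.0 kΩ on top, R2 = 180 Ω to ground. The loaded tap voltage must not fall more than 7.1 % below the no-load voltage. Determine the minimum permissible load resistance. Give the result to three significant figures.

Output resistance R_th = R1‖R2 = (56000 × 180)/56180 = 179.4 Ω.
The fractional drop is R_th/(R_th + R_L); requiring this ≤ 0.0710 gives R_L ≥ R_th(1/0.0710 − 1) = 179.4 × 13.08 = 2.35 kΩ.

R_L(min) ≈ 2.35 kΩ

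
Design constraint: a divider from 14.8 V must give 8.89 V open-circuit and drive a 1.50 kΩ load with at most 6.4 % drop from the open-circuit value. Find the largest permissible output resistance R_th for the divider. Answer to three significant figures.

Loading drop = R_th/(R_th + R_L) ≤ 0.0640, so R_th ≤ R_L · ε/(1−ε) = 1.50 kΩ × 0.0640/0.9360 = 103 Ω.
(Any R1, R2 with R2/(R1+R2) = 0.601 and R1‖R2 ≤ 103 Ω will meet the spec.)

R_th ≤ 103 Ω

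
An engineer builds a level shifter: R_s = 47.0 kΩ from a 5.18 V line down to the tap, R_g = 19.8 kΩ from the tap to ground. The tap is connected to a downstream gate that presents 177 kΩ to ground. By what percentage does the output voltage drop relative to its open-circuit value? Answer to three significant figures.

7.30 %

The divider's output (Thévenin) resistance is R_s‖R_g = 13.93 kΩ.
Fractional drop under load = R_th/(R_th + R_L) = 13.93 / (13.93 + 177) = 0.07296.
So the output falls by 7.30 %.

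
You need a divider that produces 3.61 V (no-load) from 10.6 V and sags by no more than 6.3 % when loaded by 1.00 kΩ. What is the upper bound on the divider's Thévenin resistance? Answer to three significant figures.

R_th ≤ 67.2 Ω

Loading drop = R_th/(R_th + R_L) ≤ 0.0630, so R_th ≤ R_L · ε/(1−ε) = 1.00 kΩ × 0.0630/0.9370 = 67.2 Ω.
(Any R1, R2 with R2/(R1+R2) = 0.341 and R1‖R2 ≤ 67.2 Ω will meet the spec.)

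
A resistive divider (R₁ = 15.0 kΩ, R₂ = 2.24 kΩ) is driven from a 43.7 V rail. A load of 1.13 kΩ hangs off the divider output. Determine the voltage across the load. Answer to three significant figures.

V_out ≈ 2.08 V

The load sits in parallel with R₂: R₂‖R_L = (2.24 × 1.13) / (2.24 + 1.13) = 0.7511 kΩ.
V_out = 43.7 × 0.7511 / (15.0 + 0.7511) = 43.7 × 0.7511/15.75 = 2.08 V.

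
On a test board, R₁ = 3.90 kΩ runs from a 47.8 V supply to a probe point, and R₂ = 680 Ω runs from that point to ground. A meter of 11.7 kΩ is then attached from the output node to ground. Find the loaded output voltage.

The load sits in parallel with R₂: R₂‖R_L = (680 × 11700) / (680 + 11700) = 642.6 Ω.
V_out = 47.8 × 642.6 / (3900 + 642.6) = 47.8 × 642.6/4543 = 6.76 V.

V_out ≈ 6.76 V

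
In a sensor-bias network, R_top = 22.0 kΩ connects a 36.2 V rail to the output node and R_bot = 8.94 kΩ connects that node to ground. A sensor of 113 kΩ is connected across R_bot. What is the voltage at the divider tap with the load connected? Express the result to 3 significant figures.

The load sits in parallel with R_bot: R_bot‖R_L = (8.94 × 113) / (8.94 + 113) = 8.285 kΩ.
V_out = 36.2 × 8.285 / (22.0 + 8.285) = 36.2 × 8.285/30.28 = 9.90 V.
(Unloaded it would have been 10.5 V.)

V_out ≈ 9.90 V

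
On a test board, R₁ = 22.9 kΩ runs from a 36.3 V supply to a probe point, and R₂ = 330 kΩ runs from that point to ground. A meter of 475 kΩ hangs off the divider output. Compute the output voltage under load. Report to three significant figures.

The load sits in parallel with R₂: R₂‖R_L = (330 × 475) / (330 + 475) = 194.7 kΩ.
V_out = 36.3 × 194.7 / (22.9 + 194.7) = 36.3 × 194.7/217.6 = 32.5 V.

V_out ≈ 32.5 V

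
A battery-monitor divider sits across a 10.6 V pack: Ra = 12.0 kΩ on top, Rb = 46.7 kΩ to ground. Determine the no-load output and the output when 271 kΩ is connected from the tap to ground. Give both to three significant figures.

Open-circuit: V = 10.6 × 46.7/(12.0 + 46.7) = 8.43 V.
With the load, Rb becomes Rb‖R_L = 39.84 kΩ, so V = 10.6 × 39.84/51.84 = 8.15 V.

Unloaded: 8.43 V; loaded: 8.15 V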